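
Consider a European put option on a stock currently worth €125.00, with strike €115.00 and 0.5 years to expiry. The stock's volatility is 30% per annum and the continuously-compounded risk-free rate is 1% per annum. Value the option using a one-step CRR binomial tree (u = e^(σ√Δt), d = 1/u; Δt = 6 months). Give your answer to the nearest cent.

€7.48

CRR parameters: u = e^(σ√Δt) = e^(0.3·√0.5) = 1.2363, d = 1/u = 0.8089
Per-period rate: rΔt = 0.01·0.5 = 0.005, so R = e^0.005 = 1.0050
Risk-neutral probability p = (e^0.005 − 0.8089)/(1.2363 − 0.8089) = 0.1962/0.4275 = 0.4589
Terminal stock prices: S_u = 154.5, S_d = 101.1
Terminal payoffs (K − S): max(-39.54, 0) = 0, max(13.89, 0) = 13.89
Node 0 (S = 125): V_0 = e^(−0.005)·[0.4589·0.0000 + 0.5411·13.8928] = 7.4800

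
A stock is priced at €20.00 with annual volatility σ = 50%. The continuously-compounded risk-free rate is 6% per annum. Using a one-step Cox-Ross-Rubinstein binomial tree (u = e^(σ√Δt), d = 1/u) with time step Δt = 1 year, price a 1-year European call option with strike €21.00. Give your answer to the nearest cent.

€4.93

CRR parameters: u = e^(σ√Δt) = e^(0.5·√1) = 1.6487, d = 1/u = 0.6065
Per-period rate: rΔt = 0.06·1 = 0.06, so R = e^0.06 = 1.0618
Risk-neutral probability p = (e^0.06 − 0.6065)/(1.6487 − 0.6065) = 0.4553/1.0422 = 0.4369
Terminal stock prices: S_u = 32.97, S_d = 12.13
Terminal payoffs (S − K): max(11.97, 0) = 11.97, max(-8.869, 0) = 0
Node 0 (S = 20): V_0 = e^(−0.06)·[0.4369·11.9744 + 0.5631·0.0000] = 4.9267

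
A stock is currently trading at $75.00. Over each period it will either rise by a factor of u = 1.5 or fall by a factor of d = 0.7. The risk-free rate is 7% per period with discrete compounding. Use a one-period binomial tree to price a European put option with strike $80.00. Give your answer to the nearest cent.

Risk-neutral probability p = (1 + 0.07 − 0.7)/(1.5 − 0.7) = 0.3700/0.8000 = 0.4625
Terminal stock prices: S_u = 112.5, S_d = 52.5
Terminal payoffs (K − S): max(-32.5, 0) = 0, max(27.5, 0) = 27.5
Node 0 (S = 75): V_0 = 1/1.07·[0.4625·0.0000 + 0.5375·27.5000] = 13.8143

$13.81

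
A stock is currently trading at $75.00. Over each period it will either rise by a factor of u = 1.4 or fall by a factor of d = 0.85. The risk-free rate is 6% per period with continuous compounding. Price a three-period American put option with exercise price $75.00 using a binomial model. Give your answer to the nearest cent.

$6.98

Risk-neutral probability p = (e^0.06 − 0.85)/(1.4 − 0.85) = 0.2118/0.5500 = 0.3852
Terminal stock prices: S_uuu = 205.8, S_uud = 124.9, S_udd = 75.86, S_ddd = 46.06
Terminal payoffs (K − S): max(-130.8, 0) = 0, max(-49.95, 0) = 0, max(-0.8625, 0) = 0, max(28.94, 0) = 28.94
Node uu (S = 147): continuation = e^(−0.06)·[0.3852·0.0000 + 0.6148·0.0000] = 0.0000; exercise value = 0.0000 ≤ continuation, so V_uu = 0.0000
Node ud (S = 89.25): continuation = e^(−0.06)·[0.3852·0.0000 + 0.6148·0.0000] = 0.0000; exercise value = 0.0000 ≤ continuation, so V_ud = 0.0000
Node dd (S = 54.19): continuation = e^(−0.06)·[0.3852·0.0000 + 0.6148·28.9406] = 16.7577; exercise value = 20.8125 > continuation, so V_dd = 20.8125 (exercise)
Node u (S = 105): continuation = e^(−0.06)·[0.3852·0.0000 + 0.6148·0.0000] = 0.0000; exercise value = 0.0000 ≤ continuation, so V_u = 0.0000
Node d (S = 63.75): continuation = e^(−0.06)·[0.3852·0.0000 + 0.6148·20.8125] = 12.0512; exercise value = 11.2500 ≤ continuation, so V_d = 12.0512
Node 0 (S = 75): continuation = e^(−0.06)·[0.3852·0.0000 + 0.6148·12.0512] = 6.9781; exercise value = 0.0000 ≤ continuation, so V_0 = 6.9781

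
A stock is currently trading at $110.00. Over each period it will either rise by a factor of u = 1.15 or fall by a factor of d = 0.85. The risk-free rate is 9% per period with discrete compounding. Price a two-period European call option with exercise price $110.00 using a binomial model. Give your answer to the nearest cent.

Risk-neutral probability p = (1 + 0.09 − 0.85)/(1.15 − 0.85) = 0.2400/0.3000 = 0.8000
Terminal stock prices: S_uu = 145.5, S_ud = 107.5, S_dd = 79.47
Terminal payoffs (S − K): max(35.47, 0) = 35.47, max(-2.475, 0) = 0, max(-30.53, 0) = 0
Node u (S = 126.5): V_u = 1/1.09·[0.8000·35.4750 + 0.2000·0.0000] = 26.0367
Node d (S = 93.5): V_d = 1/1.09·[0.8000·0.0000 + 0.2000·0.0000] = 0.0000
Node 0 (S = 110): V_0 = 1/1.09·[0.8000·26.0367 + 0.2000·0.0000] = 19.1095

$19.11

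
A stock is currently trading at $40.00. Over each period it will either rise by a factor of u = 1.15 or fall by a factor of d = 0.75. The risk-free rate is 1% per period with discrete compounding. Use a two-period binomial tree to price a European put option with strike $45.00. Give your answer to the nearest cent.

Risk-neutral probability p = (1 + 0.01 − 0.75)/(1.15 − 0.75) = 0.2600/0.4000 = 0.6500
Terminal stock prices: S_uu = 52.9, S_ud = 34.5, S_dd = 22.5
Terminal payoffs (K − S): max(-7.9, 0) = 0, max(10.5, 0) = 10.5, max(22.5, 0) = 22.5
Node u (S = 46): V_u = 1/1.01·[0.6500·0.0000 + 0.3500·10.5000] = 3.6386
Node d (S = 30): V_d = 1/1.01·[0.6500·10.5000 + 0.3500·22.5000] = 14.5545
Node 0 (S = 40): V_0 = 1/1.01·[0.6500·3.6386 + 0.3500·14.5545] = 7.3853

$7.39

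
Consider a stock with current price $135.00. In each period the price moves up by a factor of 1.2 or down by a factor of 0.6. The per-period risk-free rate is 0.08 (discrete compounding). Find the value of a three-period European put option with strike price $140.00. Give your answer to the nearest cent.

Risk-neutral probability p = (1 + 0.08 − 0.6)/(1.2 − 0.6) = 0.4800/0.6000 = 0.8000
Terminal stock prices: S_uuu = 233.3, S_uud = 116.6, S_udd = 58.32, S_ddd = 29.16
Terminal payoffs (K − S): max(-93.28, 0) = 0, max(23.36, 0) = 23.36, max(81.68, 0) = 81.68, max(110.8, 0) = 110.8
Node uu (S = 194.4): V_uu = 1/1.08·[0.8000·0.0000 + 0.2000·23.3600] = 4.3259
Node ud (S = 97.2): V_ud = 1/1.08·[0.8000·23.3600 + 0.2000·81.6800] = 32.4296
Node dd (S = 48.6): V_dd = 1/1.08·[0.8000·81.6800 + 0.2000·110.8400] = 81.0296
Node u (S = 162): V_u = 1/1.08·[0.8000·4.3259 + 0.2000·32.4296] = 9.2099
Node d (S = 81): V_d = 1/1.08·[0.8000·32.4296 + 0.2000·81.0296] = 39.0274
Node 0 (S = 135): V_0 = 1/1.08·[0.8000·9.2099 + 0.2000·39.0274] = 14.0494

$14.05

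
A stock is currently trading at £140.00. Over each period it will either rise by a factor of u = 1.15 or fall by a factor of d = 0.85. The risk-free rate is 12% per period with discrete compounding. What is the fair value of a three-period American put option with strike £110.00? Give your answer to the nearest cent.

£0.07

Risk-neutral probability p = (1 + 0.12 − 0.85)/(1.15 − 0.85) = 0.2700/0.3000 = 0.9000
Terminal stock prices: S_uuu = 212.9, S_uud = 157.4, S_udd = 116.3, S_ddd = 85.98
Terminal payoffs (K − S): max(-102.9, 0) = 0, max(-47.38, 0) = 0, max(-6.322, 0) = 0, max(24.02, 0) = 24.02
Node uu (S = 185.1): continuation = 1/1.12·[0.9000·0.0000 + 0.1000·0.0000] = 0.0000; exercise value = 0.0000 ≤ continuation, so V_uu = 0.0000
Node ud (S = 136.8): continuation = 1/1.12·[0.9000·0.0000 + 0.1000·0.0000] = 0.0000; exercise value = 0.0000 ≤ continuation, so V_ud = 0.0000
Node dd (S = 101.1): continuation = 1/1.12·[0.9000·0.0000 + 0.1000·24.0225] = 2.1449; exercise value = 8.8500 > continuation, so V_dd = 8.8500 (exercise)
Node u (S = 161): continuation = 1/1.12·[0.9000·0.0000 + 0.1000·0.0000] = 0.0000; exercise value = 0.0000 ≤ continuation, so V_u = 0.0000
Node d (S = 119): continuation = 1/1.12·[0.9000·0.0000 + 0.1000·8.8500] = 0.7902; exercise value = 0.0000 ≤ continuation, so V_d = 0.7902
Node 0 (S = 140): continuation = 1/1.12·[0.9000·0.0000 + 0.1000·0.7902] = 0.0706; exercise value = 0.0000 ≤ continuation, so V_0 = 0.0706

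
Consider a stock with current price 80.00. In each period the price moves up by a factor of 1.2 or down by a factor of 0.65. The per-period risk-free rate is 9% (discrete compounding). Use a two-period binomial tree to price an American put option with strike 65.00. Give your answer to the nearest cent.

Risk-neutral probability p = (1 + 0.09 − 0.65)/(1.2 − 0.65) = 0.4400/0.5500 = 0.8000
Terminal stock prices: S_uu = 115.2, S_ud = 62.4, S_dd = 33.8
Terminal payoffs (K − S): max(-50.2, 0) = 0, max(2.6, 0) = 2.6, max(31.2, 0) = 31.2
Node u (S = 96): continuation = 1/1.09·[0.8000·0.0000 + 0.2000·2.6000] = 0.4771; exercise value = 0.0000 ≤ continuation, so V_u = 0.4771
Node d (S = 52): continuation = 1/1.09·[0.8000·2.6000 + 0.2000·31.2000] = 7.6330; exercise value = 13.0000 > continuation, so V_d = 13.0000 (exercise)
Node 0 (S = 80): continuation = 1/1.09·[0.8000·0.4771 + 0.2000·13.0000] = 2.7355; exercise value = 0.0000 ≤ continuation, so V_0 = 2.7355

2.74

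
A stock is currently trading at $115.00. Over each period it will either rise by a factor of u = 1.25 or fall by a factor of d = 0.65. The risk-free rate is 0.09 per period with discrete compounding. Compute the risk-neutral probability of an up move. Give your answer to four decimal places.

Risk-neutral probability p = (1 + 0.09 − 0.65)/(1.25 − 0.65) = 0.4400/0.6000 = 0.7333

p = 0.7333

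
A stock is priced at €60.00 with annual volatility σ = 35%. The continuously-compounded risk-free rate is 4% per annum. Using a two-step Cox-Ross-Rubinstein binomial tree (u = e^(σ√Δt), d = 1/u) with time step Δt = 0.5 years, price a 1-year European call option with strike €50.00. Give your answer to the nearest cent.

€15.46

CRR parameters: u = e^(σ√Δt) = e^(0.35·√0.5) = 1.2808, d = 1/u = 0.7808
Per-period rate: rΔt = 0.04·0.5 = 0.02, so R = e^0.02 = 1.0202
Risk-neutral probability p = (e^0.02 − 0.7808)/(1.2808 − 0.7808) = 0.2394/0.5000 = 0.4788
Terminal stock prices: S_uu = 98.43, S_ud = 60, S_dd = 36.58
Terminal payoffs (S − K): max(48.43, 0) = 48.43, max(10, 0) = 10, max(-13.42, 0) = 0
Node u (S = 76.85): V_u = e^(−0.02)·[0.4788·48.4274 + 0.5212·10.0000] = 27.8383
Node d (S = 46.85): V_d = e^(−0.02)·[0.4788·10.0000 + 0.5212·0.0000] = 4.6936
Node 0 (S = 60): V_0 = e^(−0.02)·[0.4788·27.8383 + 0.5212·4.6936] = 15.4638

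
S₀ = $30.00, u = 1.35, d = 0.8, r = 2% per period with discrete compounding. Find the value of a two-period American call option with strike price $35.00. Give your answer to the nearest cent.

$3.03

Risk-neutral probability p = (1 + 0.02 − 0.8)/(1.35 − 0.8) = 0.2200/0.5500 = 0.4000
Terminal stock prices: S_uu = 54.68, S_ud = 32.4, S_dd = 19.2
Terminal payoffs (S − K): max(19.68, 0) = 19.68, max(-2.6, 0) = 0, max(-15.8, 0) = 0
Node u (S = 40.5): continuation = 1/1.02·[0.4000·19.6750 + 0.6000·0.0000] = 7.7157; exercise value = 5.5000 ≤ continuation, so V_u = 7.7157
Node d (S = 24): continuation = 1/1.02·[0.4000·0.0000 + 0.6000·0.0000] = 0.0000; exercise value = 0.0000 ≤ continuation, so V_d = 0.0000
Node 0 (S = 30): continuation = 1/1.02·[0.4000·7.7157 + 0.6000·0.0000] = 3.0258; exercise value = 0.0000 ≤ continuation, so V_0 = 3.0258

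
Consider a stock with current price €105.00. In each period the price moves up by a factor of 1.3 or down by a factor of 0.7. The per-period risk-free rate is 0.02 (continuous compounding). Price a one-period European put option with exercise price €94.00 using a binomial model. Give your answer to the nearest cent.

Risk-neutral probability p = (e^0.02 − 0.7)/(1.3 − 0.7) = 0.3202/0.6000 = 0.5337
Terminal stock prices: S_u = 136.5, S_d = 73.5
Terminal payoffs (K − S): max(-42.5, 0) = 0, max(20.5, 0) = 20.5
Node 0 (S = 105): V_0 = e^(−0.02)·[0.5337·0.0000 + 0.4663·20.5000] = 9.3705

€9.37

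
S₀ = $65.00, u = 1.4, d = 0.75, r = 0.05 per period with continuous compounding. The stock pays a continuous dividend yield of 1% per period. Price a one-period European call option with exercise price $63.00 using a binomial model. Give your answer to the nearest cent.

Per-period risk-free factor R = e^0.05 = 1.0513; dividend-adjusted growth = e^(0.05−0.01) = 1.0408.
Risk-neutral probability p = (1.0408 − 0.75)/(1.4 − 0.75) = 0.2908/0.6500 = 0.4474
Terminal stock prices: S_u = 91, S_d = 48.75
Terminal payoffs (S − K): max(28, 0) = 28, max(-14.25, 0) = 0
Node 0 (S = 65): V_0 = e^(−0.05)·[0.4474·28.0000 + 0.5526·0.0000] = 11.9163

$11.92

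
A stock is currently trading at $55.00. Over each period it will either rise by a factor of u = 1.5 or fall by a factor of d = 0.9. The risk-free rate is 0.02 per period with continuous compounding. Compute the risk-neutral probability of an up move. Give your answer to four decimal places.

p = 0.2003

Risk-neutral probability p = (e^0.02 − 0.9)/(1.5 − 0.9) = 0.1202/0.6000 = 0.2003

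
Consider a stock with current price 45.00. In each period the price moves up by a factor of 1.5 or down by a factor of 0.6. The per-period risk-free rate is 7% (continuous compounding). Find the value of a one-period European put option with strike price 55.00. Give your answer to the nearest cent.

Risk-neutral probability p = (e^0.07 − 0.6)/(1.5 − 0.6) = 0.4725/0.9000 = 0.5250
Terminal stock prices: S_u = 67.5, S_d = 27
Terminal payoffs (K − S): max(-12.5, 0) = 0, max(28, 0) = 28
Node 0 (S = 45): V_0 = e^(−0.07)·[0.5250·0.0000 + 0.4750·28.0000] = 12.4006

12.40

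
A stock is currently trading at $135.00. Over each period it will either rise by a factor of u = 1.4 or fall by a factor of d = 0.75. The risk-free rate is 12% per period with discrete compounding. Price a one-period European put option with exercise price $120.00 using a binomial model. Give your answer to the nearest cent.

Risk-neutral probability p = (1 + 0.12 − 0.75)/(1.4 − 0.75) = 0.3700/0.6500 = 0.5692
Terminal stock prices: S_u = 189, S_d = 101.2
Terminal payoffs (K − S): max(-69, 0) = 0, max(18.75, 0) = 18.75
Node 0 (S = 135): V_0 = 1/1.12·[0.5692·0.0000 + 0.4308·18.7500] = 7.2115

$7.21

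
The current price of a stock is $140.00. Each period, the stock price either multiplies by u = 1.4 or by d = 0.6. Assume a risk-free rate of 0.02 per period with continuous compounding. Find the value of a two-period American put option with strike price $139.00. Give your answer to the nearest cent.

Risk-neutral probability p = (e^0.02 − 0.6)/(1.4 − 0.6) = 0.4202/0.8000 = 0.5253
Terminal stock prices: S_uu = 274.4, S_ud = 117.6, S_dd = 50.4
Terminal payoffs (K − S): max(-135.4, 0) = 0, max(21.4, 0) = 21.4, max(88.6, 0) = 88.6
Node u (S = 196): continuation = e^(−0.02)·[0.5253·0.0000 + 0.4747·21.4000] = 9.9584; exercise value = 0.0000 ≤ continuation, so V_u = 9.9584
Node d (S = 84): continuation = e^(−0.02)·[0.5253·21.4000 + 0.4747·88.6000] = 52.2476; exercise value = 55.0000 > continuation, so V_d = 55.0000 (exercise)
Node 0 (S = 140): continuation = e^(−0.02)·[0.5253·9.9584 + 0.4747·55.0000] = 30.7212; exercise value = 0.0000 ≤ continuation, so V_0 = 30.7212

$30.72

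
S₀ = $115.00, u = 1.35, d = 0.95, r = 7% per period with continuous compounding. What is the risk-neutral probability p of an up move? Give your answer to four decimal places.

Risk-neutral probability p = (e^0.07 − 0.95)/(1.35 − 0.95) = 0.1225/0.4000 = 0.3063

p = 0.3063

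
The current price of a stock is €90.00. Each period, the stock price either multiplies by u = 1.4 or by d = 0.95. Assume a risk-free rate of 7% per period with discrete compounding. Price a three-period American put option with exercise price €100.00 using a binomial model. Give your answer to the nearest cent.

€10.00

Risk-neutral probability p = (1 + 0.07 − 0.95)/(1.4 − 0.95) = 0.1200/0.4500 = 0.2667
Terminal stock prices: S_uuu = 247, S_uud = 167.6, S_udd = 113.7, S_ddd = 77.16
Terminal payoffs (K − S): max(-147, 0) = 0, max(-67.58, 0) = 0, max(-13.71, 0) = 0, max(22.84, 0) = 22.84
Node uu (S = 176.4): continuation = 1/1.07·[0.2667·0.0000 + 0.7333·0.0000] = 0.0000; exercise value = 0.0000 ≤ continuation, so V_uu = 0.0000
Node ud (S = 119.7): continuation = 1/1.07·[0.2667·0.0000 + 0.7333·0.0000] = 0.0000; exercise value = 0.0000 ≤ continuation, so V_ud = 0.0000
Node dd (S = 81.22): continuation = 1/1.07·[0.2667·0.0000 + 0.7333·22.8363] = 15.6510; exercise value = 18.7750 > continuation, so V_dd = 18.7750 (exercise)
Node u (S = 126): continuation = 1/1.07·[0.2667·0.0000 + 0.7333·0.0000] = 0.0000; exercise value = 0.0000 ≤ continuation, so V_u = 0.0000
Node d (S = 85.5): continuation = 1/1.07·[0.2667·0.0000 + 0.7333·18.7750] = 12.8676; exercise value = 14.5000 > continuation, so V_d = 14.5000 (exercise)
Node 0 (S = 90): continuation = 1/1.07·[0.2667·0.0000 + 0.7333·14.5000] = 9.9377; exercise value = 10.0000 > continuation, so V_0 = 10.0000 (exercise)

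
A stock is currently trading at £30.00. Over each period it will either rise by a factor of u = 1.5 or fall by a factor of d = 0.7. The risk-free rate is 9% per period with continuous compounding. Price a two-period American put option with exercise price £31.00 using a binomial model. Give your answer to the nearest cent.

£4.64

Risk-neutral probability p = (e^0.09 − 0.7)/(1.5 − 0.7) = 0.3942/0.8000 = 0.4927
Terminal stock prices: S_uu = 67.5, S_ud = 31.5, S_dd = 14.7
Terminal payoffs (K − S): max(-36.5, 0) = 0, max(-0.5, 0) = 0, max(16.3, 0) = 16.3
Node u (S = 45): continuation = e^(−0.09)·[0.4927·0.0000 + 0.5073·0.0000] = 0.0000; exercise value = 0.0000 ≤ continuation, so V_u = 0.0000
Node d (S = 21): continuation = e^(−0.09)·[0.4927·0.0000 + 0.5073·16.3000] = 7.5570; exercise value = 10.0000 > continuation, so V_d = 10.0000 (exercise)
Node 0 (S = 30): continuation = e^(−0.09)·[0.4927·0.0000 + 0.5073·10.0000] = 4.6362; exercise value = 1.0000 ≤ continuation, so V_0 = 4.6362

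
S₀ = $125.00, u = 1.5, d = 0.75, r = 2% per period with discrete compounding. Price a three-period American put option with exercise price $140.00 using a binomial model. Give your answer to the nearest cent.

Risk-neutral probability p = (1 + 0.02 − 0.75)/(1.5 − 0.75) = 0.2700/0.7500 = 0.3600
Terminal stock prices: S_uuu = 421.9, S_uud = 210.9, S_udd = 105.5, S_ddd = 52.73
Terminal payoffs (K − S): max(-281.9, 0) = 0, max(-70.94, 0) = 0, max(34.53, 0) = 34.53, max(87.27, 0) = 87.27
Node uu (S = 281.2): continuation = 1/1.02·[0.3600·0.0000 + 0.6400·0.0000] = 0.0000; exercise value = 0.0000 ≤ continuation, so V_uu = 0.0000
Node ud (S = 140.6): continuation = 1/1.02·[0.3600·0.0000 + 0.6400·34.5312] = 21.6667; exercise value = 0.0000 ≤ continuation, so V_ud = 21.6667
Node dd (S = 70.31): continuation = 1/1.02·[0.3600·34.5312 + 0.6400·87.2656] = 66.9424; exercise value = 69.6875 > continuation, so V_dd = 69.6875 (exercise)
Node u (S = 187.5): continuation = 1/1.02·[0.3600·0.0000 + 0.6400·21.6667] = 13.5948; exercise value = 0.0000 ≤ continuation, so V_u = 13.5948
Node d (S = 93.75): continuation = 1/1.02·[0.3600·21.6667 + 0.6400·69.6875] = 51.3725; exercise value = 46.2500 ≤ continuation, so V_d = 51.3725
Node 0 (S = 125): continuation = 1/1.02·[0.3600·13.5948 + 0.6400·51.3725] = 37.0319; exercise value = 15.0000 ≤ continuation, so V_0 = 37.0319

$37.03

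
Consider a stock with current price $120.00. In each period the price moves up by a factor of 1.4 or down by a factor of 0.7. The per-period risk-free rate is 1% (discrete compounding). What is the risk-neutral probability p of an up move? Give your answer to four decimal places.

p = 0.4429

Risk-neutral probability p = (1 + 0.01 − 0.7)/(1.4 − 0.7) = 0.3100/0.7000 = 0.4429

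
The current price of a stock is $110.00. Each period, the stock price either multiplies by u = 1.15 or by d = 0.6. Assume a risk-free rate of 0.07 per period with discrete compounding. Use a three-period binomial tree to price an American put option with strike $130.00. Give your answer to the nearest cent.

$20.00

Risk-neutral probability p = (1 + 0.07 − 0.6)/(1.15 − 0.6) = 0.4700/0.5500 = 0.8545
Terminal stock prices: S_uuu = 167.3, S_uud = 87.28, S_udd = 45.54, S_ddd = 23.76
Terminal payoffs (K − S): max(-37.3, 0) = 0, max(42.72, 0) = 42.72, max(84.46, 0) = 84.46, max(106.2, 0) = 106.2
Node uu (S = 145.5): continuation = 1/1.07·[0.8545·0.0000 + 0.1455·42.7150] = 5.8066; exercise value = 0.0000 ≤ continuation, so V_uu = 5.8066
Node ud (S = 75.9): continuation = 1/1.07·[0.8545·42.7150 + 0.1455·84.4600] = 45.5953; exercise value = 54.1000 > continuation, so V_ud = 54.1000 (exercise)
Node dd (S = 39.6): continuation = 1/1.07·[0.8545·84.4600 + 0.1455·106.2400] = 81.8953; exercise value = 90.4000 > continuation, so V_dd = 90.4000 (exercise)
Node u (S = 126.5): continuation = 1/1.07·[0.8545·5.8066 + 0.1455·54.1000] = 11.9917; exercise value = 3.5000 ≤ continuation, so V_u = 11.9917
Node d (S = 66): continuation = 1/1.07·[0.8545·54.1000 + 0.1455·90.4000] = 55.4953; exercise value = 64.0000 > continuation, so V_d = 64.0000 (exercise)
Node 0 (S = 110): continuation = 1/1.07·[0.8545·11.9917 + 0.1455·64.0000] = 18.2771; exercise value = 20.0000 > continuation, so V_0 = 20.0000 (exercise)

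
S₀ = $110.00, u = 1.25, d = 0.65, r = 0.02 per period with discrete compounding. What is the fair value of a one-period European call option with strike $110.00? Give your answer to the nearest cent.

$16.63

Risk-neutral probability p = (1 + 0.02 − 0.65)/(1.25 − 0.65) = 0.3700/0.6000 = 0.6167
Terminal stock prices: S_u = 137.5, S_d = 71.5
Terminal payoffs (S − K): max(27.5, 0) = 27.5, max(-38.5, 0) = 0
Node 0 (S = 110): V_0 = 1/1.02·[0.6167·27.5000 + 0.3833·0.0000] = 16.6258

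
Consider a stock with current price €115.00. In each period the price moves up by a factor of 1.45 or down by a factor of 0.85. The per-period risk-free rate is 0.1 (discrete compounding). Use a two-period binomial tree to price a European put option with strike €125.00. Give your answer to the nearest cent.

Risk-neutral probability p = (1 + 0.1 − 0.85)/(1.45 − 0.85) = 0.2500/0.6000 = 0.4167
Terminal stock prices: S_uu = 241.8, S_ud = 141.7, S_dd = 83.09
Terminal payoffs (K − S): max(-116.8, 0) = 0, max(-16.74, 0) = 0, max(41.91, 0) = 41.91
Node u (S = 166.8): V_u = 1/1.1·[0.4167·0.0000 + 0.5833·0.0000] = 0.0000
Node d (S = 97.75): V_d = 1/1.1·[0.4167·0.0000 + 0.5833·41.9125] = 22.2263
Node 0 (S = 115): V_0 = 1/1.1·[0.4167·0.0000 + 0.5833·22.2263] = 11.7867

€11.79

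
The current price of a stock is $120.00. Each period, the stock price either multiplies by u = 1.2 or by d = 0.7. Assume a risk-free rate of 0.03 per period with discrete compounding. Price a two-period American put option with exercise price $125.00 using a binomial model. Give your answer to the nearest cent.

$18.65

Risk-neutral probability p = (1 + 0.03 − 0.7)/(1.2 − 0.7) = 0.3300/0.5000 = 0.6600
Terminal stock prices: S_uu = 172.8, S_ud = 100.8, S_dd = 58.8
Terminal payoffs (K − S): max(-47.8, 0) = 0, max(24.2, 0) = 24.2, max(66.2, 0) = 66.2
Node u (S = 144): continuation = 1/1.03·[0.6600·0.0000 + 0.3400·24.2000] = 7.9883; exercise value = 0.0000 ≤ continuation, so V_u = 7.9883
Node d (S = 84): continuation = 1/1.03·[0.6600·24.2000 + 0.3400·66.2000] = 37.3592; exercise value = 41.0000 > continuation, so V_d = 41.0000 (exercise)
Node 0 (S = 120): continuation = 1/1.03·[0.6600·7.9883 + 0.3400·41.0000] = 18.6527; exercise value = 5.0000 ≤ continuation, so V_0 = 18.6527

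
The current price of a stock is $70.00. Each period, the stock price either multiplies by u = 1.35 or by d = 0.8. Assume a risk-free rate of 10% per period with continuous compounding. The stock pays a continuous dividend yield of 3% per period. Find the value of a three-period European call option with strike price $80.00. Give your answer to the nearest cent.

$14.38

Per-period risk-free factor R = e^0.1 = 1.1052; dividend-adjusted growth = e^(0.1−0.03) = 1.0725.
Risk-neutral probability p = (1.0725 − 0.8)/(1.35 − 0.8) = 0.2725/0.5500 = 0.4955
Terminal stock prices: S_uuu = 172.2, S_uud = 102.1, S_udd = 60.48, S_ddd = 35.84
Terminal payoffs (S − K): max(92.23, 0) = 92.23, max(22.06, 0) = 22.06, max(-19.52, 0) = 0, max(-44.16, 0) = 0
Node uu (S = 127.6): V_uu = e^(−0.1)·[0.4955·92.2263 + 0.5045·22.0600] = 51.4176
Node ud (S = 75.6): V_ud = e^(−0.1)·[0.4955·22.0600 + 0.5045·0.0000] = 9.8899
Node dd (S = 44.8): V_dd = e^(−0.1)·[0.4955·0.0000 + 0.5045·0.0000] = 0.0000
Node u (S = 94.5): V_u = e^(−0.1)·[0.4955·51.4176 + 0.5045·9.8899] = 27.5664
Node d (S = 56): V_d = e^(−0.1)·[0.4955·9.8899 + 0.5045·0.0000] = 4.4338
Node 0 (S = 70): V_0 = e^(−0.1)·[0.4955·27.5664 + 0.5045·4.4338] = 14.3827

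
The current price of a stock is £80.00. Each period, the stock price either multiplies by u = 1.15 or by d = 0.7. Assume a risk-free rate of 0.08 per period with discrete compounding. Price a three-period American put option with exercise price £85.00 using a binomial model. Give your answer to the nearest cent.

£7.46

Risk-neutral probability p = (1 + 0.08 − 0.7)/(1.15 − 0.7) = 0.3800/0.4500 = 0.8444
Terminal stock prices: S_uuu = 121.7, S_uud = 74.06, S_udd = 45.08, S_ddd = 27.44
Terminal payoffs (K − S): max(-36.67, 0) = 0, max(10.94, 0) = 10.94, max(39.92, 0) = 39.92, max(57.56, 0) = 57.56
Node uu (S = 105.8): continuation = 1/1.08·[0.8444·0.0000 + 0.1556·10.9400] = 1.5757; exercise value = 0.0000 ≤ continuation, so V_uu = 1.5757
Node ud (S = 64.4): continuation = 1/1.08·[0.8444·10.9400 + 0.1556·39.9200] = 14.3037; exercise value = 20.6000 > continuation, so V_ud = 20.6000 (exercise)
Node dd (S = 39.2): continuation = 1/1.08·[0.8444·39.9200 + 0.1556·57.5600] = 39.5037; exercise value = 45.8000 > continuation, so V_dd = 45.8000 (exercise)
Node u (S = 92): continuation = 1/1.08·[0.8444·1.5757 + 0.1556·20.6000] = 4.1991; exercise value = 0.0000 ≤ continuation, so V_u = 4.1991
Node d (S = 56): continuation = 1/1.08·[0.8444·20.6000 + 0.1556·45.8000] = 22.7037; exercise value = 29.0000 > continuation, so V_d = 29.0000 (exercise)
Node 0 (S = 80): continuation = 1/1.08·[0.8444·4.1991 + 0.1556·29.0000] = 7.4602; exercise value = 5.0000 ≤ continuation, so V_0 = 7.4602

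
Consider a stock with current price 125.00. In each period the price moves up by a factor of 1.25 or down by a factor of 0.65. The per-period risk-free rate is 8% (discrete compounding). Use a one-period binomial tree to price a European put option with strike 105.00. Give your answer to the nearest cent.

6.23

Risk-neutral probability p = (1 + 0.08 − 0.65)/(1.25 − 0.65) = 0.4300/0.6000 = 0.7167
Terminal stock prices: S_u = 156.2, S_d = 81.25
Terminal payoffs (K − S): max(-51.25, 0) = 0, max(23.75, 0) = 23.75
Node 0 (S = 125): V_0 = 1/1.08·[0.7167·0.0000 + 0.2833·23.7500] = 6.2307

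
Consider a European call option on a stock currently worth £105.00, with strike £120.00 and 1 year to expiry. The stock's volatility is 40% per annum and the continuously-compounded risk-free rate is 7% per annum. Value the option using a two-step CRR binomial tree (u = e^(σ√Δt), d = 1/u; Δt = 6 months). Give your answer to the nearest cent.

CRR parameters: u = e^(σ√Δt) = e^(0.4·√0.5) = 1.3269, d = 1/u = 0.7536
Per-period rate: rΔt = 0.07·0.5 = 0.035, so R = e^0.035 = 1.0356
Risk-neutral probability p = (e^0.035 − 0.7536)/(1.3269 − 0.7536) = 0.2820/0.5733 = 0.4919
Terminal stock prices: S_uu = 184.9, S_ud = 105, S_dd = 59.64
Terminal payoffs (S − K): max(64.87, 0) = 64.87, max(-15, 0) = 0, max(-60.36, 0) = 0
Node u (S = 139.3): V_u = e^(−0.035)·[0.4919·64.8687 + 0.5081·0.0000] = 30.8109
Node d (S = 79.13): V_d = e^(−0.035)·[0.4919·0.0000 + 0.5081·0.0000] = 0.0000
Node 0 (S = 105): V_0 = e^(−0.035)·[0.4919·30.8109 + 0.5081·0.0000] = 14.6344

£14.63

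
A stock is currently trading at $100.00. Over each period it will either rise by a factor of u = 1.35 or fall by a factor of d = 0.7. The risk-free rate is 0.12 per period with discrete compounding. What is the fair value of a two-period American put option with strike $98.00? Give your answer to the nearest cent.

$9.48

Risk-neutral probability p = (1 + 0.12 − 0.7)/(1.35 − 0.7) = 0.4200/0.6500 = 0.6462
Terminal stock prices: S_uu = 182.3, S_ud = 94.5, S_dd = 49
Terminal payoffs (K − S): max(-84.25, 0) = 0, max(3.5, 0) = 3.5, max(49, 0) = 49
Node u (S = 135): continuation = 1/1.12·[0.6462·0.0000 + 0.3538·3.5000] = 1.1058; exercise value = 0.0000 ≤ continuation, so V_u = 1.1058
Node d (S = 70): continuation = 1/1.12·[0.6462·3.5000 + 0.3538·49.0000] = 17.5000; exercise value = 28.0000 > continuation, so V_d = 28.0000 (exercise)
Node 0 (S = 100): continuation = 1/1.12·[0.6462·1.1058 + 0.3538·28.0000] = 9.4841; exercise value = 0.0000 ≤ continuation, so V_0 = 9.4841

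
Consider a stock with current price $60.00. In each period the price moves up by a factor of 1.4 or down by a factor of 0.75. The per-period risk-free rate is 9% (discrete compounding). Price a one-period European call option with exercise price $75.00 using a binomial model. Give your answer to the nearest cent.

$4.32

Risk-neutral probability p = (1 + 0.09 − 0.75)/(1.4 − 0.75) = 0.3400/0.6500 = 0.5231
Terminal stock prices: S_u = 84, S_d = 45
Terminal payoffs (S − K): max(9, 0) = 9, max(-30, 0) = 0
Node 0 (S = 60): V_0 = 1/1.09·[0.5231·9.0000 + 0.4769·0.0000] = 4.3190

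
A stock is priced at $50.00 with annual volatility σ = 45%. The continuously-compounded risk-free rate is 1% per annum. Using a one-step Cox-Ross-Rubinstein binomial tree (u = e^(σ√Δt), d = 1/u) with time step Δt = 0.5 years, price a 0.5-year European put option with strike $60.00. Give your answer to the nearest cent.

CRR parameters: u = e^(σ√Δt) = e^(0.45·√0.5) = 1.3746, d = 1/u = 0.7275
Per-period rate: rΔt = 0.01·0.5 = 0.005, so R = e^0.005 = 1.0050
Risk-neutral probability p = (e^0.005 − 0.7275)/(1.3746 − 0.7275) = 0.2776/0.6472 = 0.4289
Terminal stock prices: S_u = 68.73, S_d = 36.37
Terminal payoffs (K − S): max(-8.732, 0) = 0, max(23.63, 0) = 23.63
Node 0 (S = 50): V_0 = e^(−0.005)·[0.4289·0.0000 + 0.5711·23.6271] = 13.4271

$13.43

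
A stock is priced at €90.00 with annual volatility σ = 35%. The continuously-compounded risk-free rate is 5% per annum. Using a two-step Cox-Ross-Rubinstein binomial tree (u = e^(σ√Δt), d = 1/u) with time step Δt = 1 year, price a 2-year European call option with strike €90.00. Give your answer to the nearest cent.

CRR parameters: u = e^(σ√Δt) = e^(0.35·√1) = 1.4191, d = 1/u = 0.7047
Per-period rate: rΔt = 0.05·1 = 0.05, so R = e^0.05 = 1.0513
Risk-neutral probability p = (e^0.05 − 0.7047)/(1.4191 − 0.7047) = 0.3466/0.7144 = 0.4852
Terminal stock prices: S_uu = 181.2, S_ud = 90, S_dd = 44.69
Terminal payoffs (S − K): max(91.24, 0) = 91.24, max(0, 0) = 0, max(-45.31, 0) = 0
Node u (S = 127.7): V_u = e^(−0.05)·[0.4852·91.2377 + 0.5148·0.0000] = 42.1054
Node d (S = 63.42): V_d = e^(−0.05)·[0.4852·0.0000 + 0.5148·0.0000] = 0.0000
Node 0 (S = 90): V_0 = e^(−0.05)·[0.4852·42.1054 + 0.5148·0.0000] = 19.4313

€19.43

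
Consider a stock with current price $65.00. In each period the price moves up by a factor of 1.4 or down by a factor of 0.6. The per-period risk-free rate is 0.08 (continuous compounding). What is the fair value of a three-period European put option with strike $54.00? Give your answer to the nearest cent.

Risk-neutral probability p = (e^0.08 − 0.6)/(1.4 − 0.6) = 0.4833/0.8000 = 0.6041
Terminal stock prices: S_uuu = 178.4, S_uud = 76.44, S_udd = 32.76, S_ddd = 14.04
Terminal payoffs (K − S): max(-124.4, 0) = 0, max(-22.44, 0) = 0, max(21.24, 0) = 21.24, max(39.96, 0) = 39.96
Node uu (S = 127.4): V_uu = e^(−0.08)·[0.6041·0.0000 + 0.3959·0.0000] = 0.0000
Node ud (S = 54.6): V_ud = e^(−0.08)·[0.6041·0.0000 + 0.3959·21.2400] = 7.7622
Node dd (S = 23.4): V_dd = e^(−0.08)·[0.6041·21.2400 + 0.3959·39.9600] = 26.4483
Node u (S = 91): V_u = e^(−0.08)·[0.6041·0.0000 + 0.3959·7.7622] = 2.8367
Node d (S = 39): V_d = e^(−0.08)·[0.6041·7.7622 + 0.3959·26.4483] = 13.9943
Node 0 (S = 65): V_0 = e^(−0.08)·[0.6041·2.8367 + 0.3959·13.9943] = 6.6962

$6.70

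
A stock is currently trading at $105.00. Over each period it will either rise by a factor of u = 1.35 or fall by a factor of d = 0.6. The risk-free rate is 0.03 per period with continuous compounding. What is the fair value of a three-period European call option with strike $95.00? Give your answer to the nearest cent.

Risk-neutral probability p = (e^0.03 − 0.6)/(1.35 − 0.6) = 0.4305/0.7500 = 0.5739
Terminal stock prices: S_uuu = 258.3, S_uud = 114.8, S_udd = 51.03, S_ddd = 22.68
Terminal payoffs (S − K): max(163.3, 0) = 163.3, max(19.82, 0) = 19.82, max(-43.97, 0) = 0, max(-72.32, 0) = 0
Node uu (S = 191.4): V_uu = e^(−0.03)·[0.5739·163.3394 + 0.4261·19.8175] = 99.1702
Node ud (S = 85.05): V_ud = e^(−0.03)·[0.5739·19.8175 + 0.4261·0.0000] = 11.0379
Node dd (S = 37.8): V_dd = e^(−0.03)·[0.5739·0.0000 + 0.4261·0.0000] = 0.0000
Node u (S = 141.8): V_u = e^(−0.03)·[0.5739·99.1702 + 0.4261·11.0379] = 59.7993
Node d (S = 63): V_d = e^(−0.03)·[0.5739·11.0379 + 0.4261·0.0000] = 6.1478
Node 0 (S = 105): V_0 = e^(−0.03)·[0.5739·59.7993 + 0.4261·6.1478] = 35.8488

$35.85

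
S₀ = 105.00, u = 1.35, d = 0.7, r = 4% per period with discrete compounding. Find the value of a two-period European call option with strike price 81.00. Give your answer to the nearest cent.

36.33

Risk-neutral probability p = (1 + 0.04 − 0.7)/(1.35 − 0.7) = 0.3400/0.6500 = 0.5231
Terminal stock prices: S_uu = 191.4, S_ud = 99.22, S_dd = 51.45
Terminal payoffs (S − K): max(110.4, 0) = 110.4, max(18.22, 0) = 18.22, max(-29.55, 0) = 0
Node u (S = 141.8): V_u = 1/1.04·[0.5231·110.3625 + 0.4769·18.2250] = 63.8654
Node d (S = 73.5): V_d = 1/1.04·[0.5231·18.2250 + 0.4769·0.0000] = 9.1664
Node 0 (S = 105): V_0 = 1/1.04·[0.5231·63.8654 + 0.4769·9.1664] = 36.3252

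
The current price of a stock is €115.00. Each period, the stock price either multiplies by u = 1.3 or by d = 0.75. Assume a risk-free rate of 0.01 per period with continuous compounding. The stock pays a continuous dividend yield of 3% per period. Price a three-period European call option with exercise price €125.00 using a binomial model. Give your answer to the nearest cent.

€15.24

Per-period risk-free factor R = e^0.01 = 1.0101; dividend-adjusted growth = e^(0.01−0.03) = 0.9802.
Risk-neutral probability p = (0.9802 − 0.75)/(1.3 − 0.75) = 0.2302/0.5500 = 0.4185
Terminal stock prices: S_uuu = 252.7, S_uud = 145.8, S_udd = 84.09, S_ddd = 48.52
Terminal payoffs (S − K): max(127.7, 0) = 127.7, max(20.76, 0) = 20.76, max(-40.91, 0) = 0, max(-76.48, 0) = 0
Node uu (S = 194.4): V_uu = e^(−0.01)·[0.4185·127.6550 + 0.5815·20.7625] = 64.8499
Node ud (S = 112.1): V_ud = e^(−0.01)·[0.4185·20.7625 + 0.5815·0.0000] = 8.6035
Node dd (S = 64.69): V_dd = e^(−0.01)·[0.4185·0.0000 + 0.5815·0.0000] = 0.0000
Node u (S = 149.5): V_u = e^(−0.01)·[0.4185·64.8499 + 0.5815·8.6035] = 31.8252
Node d (S = 86.25): V_d = e^(−0.01)·[0.4185·8.6035 + 0.5815·0.0000] = 3.5651
Node 0 (S = 115): V_0 = e^(−0.01)·[0.4185·31.8252 + 0.5815·3.5651] = 15.2400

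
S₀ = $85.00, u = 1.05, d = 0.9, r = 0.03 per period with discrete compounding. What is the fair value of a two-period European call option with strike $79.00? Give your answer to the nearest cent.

$10.71

Risk-neutral probability p = (1 + 0.03 − 0.9)/(1.05 − 0.9) = 0.1300/0.1500 = 0.8667
Terminal stock prices: S_uu = 93.71, S_ud = 80.33, S_dd = 68.85
Terminal payoffs (S − K): max(14.71, 0) = 14.71, max(1.325, 0) = 1.325, max(-10.15, 0) = 0
Node u (S = 89.25): V_u = 1/1.03·[0.8667·14.7125 + 0.1333·1.3250] = 12.5510
Node d (S = 76.5): V_d = 1/1.03·[0.8667·1.3250 + 0.1333·0.0000] = 1.1149
Node 0 (S = 85): V_0 = 1/1.03·[0.8667·12.5510 + 0.1333·1.1149] = 10.7050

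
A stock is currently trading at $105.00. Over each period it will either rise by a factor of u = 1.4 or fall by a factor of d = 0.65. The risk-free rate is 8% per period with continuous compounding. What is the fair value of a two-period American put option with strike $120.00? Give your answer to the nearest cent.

Risk-neutral probability p = (e^0.08 − 0.65)/(1.4 − 0.65) = 0.4333/0.7500 = 0.5777
Terminal stock prices: S_uu = 205.8, S_ud = 95.55, S_dd = 44.36
Terminal payoffs (K − S): max(-85.8, 0) = 0, max(24.45, 0) = 24.45, max(75.64, 0) = 75.64
Node u (S = 147): continuation = e^(−0.08)·[0.5777·0.0000 + 0.4223·24.4500] = 9.5310; exercise value = 0.0000 ≤ continuation, so V_u = 9.5310
Node d (S = 68.25): continuation = e^(−0.08)·[0.5777·24.4500 + 0.4223·75.6375] = 42.5240; exercise value = 51.7500 > continuation, so V_d = 51.7500 (exercise)
Node 0 (S = 105): continuation = e^(−0.08)·[0.5777·9.5310 + 0.4223·51.7500] = 25.2559; exercise value = 15.0000 ≤ continuation, so V_0 = 25.2559

$25.26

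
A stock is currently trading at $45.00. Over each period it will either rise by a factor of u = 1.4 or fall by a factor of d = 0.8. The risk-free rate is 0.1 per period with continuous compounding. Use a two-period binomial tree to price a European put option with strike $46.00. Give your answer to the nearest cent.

Risk-neutral probability p = (e^0.1 − 0.8)/(1.4 − 0.8) = 0.3052/0.6000 = 0.5086
Terminal stock prices: S_uu = 88.2, S_ud = 50.4, S_dd = 28.8
Terminal payoffs (K − S): max(-42.2, 0) = 0, max(-4.4, 0) = 0, max(17.2, 0) = 17.2
Node u (S = 63): V_u = e^(−0.1)·[0.5086·0.0000 + 0.4914·0.0000] = 0.0000
Node d (S = 36): V_d = e^(−0.1)·[0.5086·0.0000 + 0.4914·17.2000] = 7.6475
Node 0 (S = 45): V_0 = e^(−0.1)·[0.5086·0.0000 + 0.4914·7.6475] = 3.4002

$3.40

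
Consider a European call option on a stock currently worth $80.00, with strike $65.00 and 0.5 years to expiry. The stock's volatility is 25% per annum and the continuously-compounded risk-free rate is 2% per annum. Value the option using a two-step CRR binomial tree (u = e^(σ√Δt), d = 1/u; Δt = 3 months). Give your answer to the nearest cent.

CRR parameters: u = e^(σ√Δt) = e^(0.25·√0.25) = 1.1331, d = 1/u = 0.8825
Per-period rate: rΔt = 0.02·0.25 = 0.005, so R = e^0.005 = 1.0050
Risk-neutral probability p = (e^0.005 − 0.8825)/(1.1331 − 0.8825) = 0.1225/0.2507 = 0.4888
Terminal stock prices: S_uu = 102.7, S_ud = 80, S_dd = 62.3
Terminal payoffs (S − K): max(37.72, 0) = 37.72, max(15, 0) = 15, max(-2.696, 0) = 0
Node u (S = 90.65): V_u = e^(−0.005)·[0.4888·37.7220 + 0.5112·15.0000] = 25.9761
Node d (S = 70.6): V_d = e^(−0.005)·[0.4888·15.0000 + 0.5112·0.0000] = 7.2953
Node 0 (S = 80): V_0 = e^(−0.005)·[0.4888·25.9761 + 0.5112·7.2953] = 16.3443

$16.34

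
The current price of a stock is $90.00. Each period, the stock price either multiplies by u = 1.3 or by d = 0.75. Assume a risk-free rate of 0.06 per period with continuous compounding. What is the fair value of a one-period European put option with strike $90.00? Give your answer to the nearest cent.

$9.18

Risk-neutral probability p = (e^0.06 − 0.75)/(1.3 − 0.75) = 0.3118/0.5500 = 0.5670
Terminal stock prices: S_u = 117, S_d = 67.5
Terminal payoffs (K − S): max(-27, 0) = 0, max(22.5, 0) = 22.5
Node 0 (S = 90): V_0 = e^(−0.06)·[0.5670·0.0000 + 0.4330·22.5000] = 9.1757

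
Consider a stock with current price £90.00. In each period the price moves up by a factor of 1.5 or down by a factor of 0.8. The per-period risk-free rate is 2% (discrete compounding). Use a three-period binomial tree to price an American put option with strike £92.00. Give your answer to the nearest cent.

£17.11

Risk-neutral probability p = (1 + 0.02 − 0.8)/(1.5 − 0.8) = 0.2200/0.7000 = 0.3143
Terminal stock prices: S_uuu = 303.8, S_uud = 162, S_udd = 86.4, S_ddd = 46.08
Terminal payoffs (K − S): max(-211.8, 0) = 0, max(-70, 0) = 0, max(5.6, 0) = 5.6, max(45.92, 0) = 45.92
Node uu (S = 202.5): continuation = 1/1.02·[0.3143·0.0000 + 0.6857·0.0000] = 0.0000; exercise value = 0.0000 ≤ continuation, so V_uu = 0.0000
Node ud (S = 108): continuation = 1/1.02·[0.3143·0.0000 + 0.6857·5.6000] = 3.7647; exercise value = 0.0000 ≤ continuation, so V_ud = 3.7647
Node dd (S = 57.6): continuation = 1/1.02·[0.3143·5.6000 + 0.6857·45.9200] = 32.5961; exercise value = 34.4000 > continuation, so V_dd = 34.4000 (exercise)
Node u (S = 135): continuation = 1/1.02·[0.3143·0.0000 + 0.6857·3.7647] = 2.5309; exercise value = 0.0000 ≤ continuation, so V_u = 2.5309
Node d (S = 72): continuation = 1/1.02·[0.3143·3.7647 + 0.6857·34.4000] = 24.2860; exercise value = 20.0000 ≤ continuation, so V_d = 24.2860
Node 0 (S = 90): continuation = 1/1.02·[0.3143·2.5309 + 0.6857·24.2860] = 17.1066; exercise value = 2.0000 ≤ continuation, so V_0 = 17.1066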